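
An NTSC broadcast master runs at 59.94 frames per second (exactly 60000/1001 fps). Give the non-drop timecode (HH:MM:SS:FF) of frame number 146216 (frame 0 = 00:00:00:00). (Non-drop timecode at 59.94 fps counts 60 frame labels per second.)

00:40:36:56

146216 ÷ 60 = 2436 full seconds, remainder 56 frames.
2436 s = 0 h 40 min 36 s.
Timecode: 00:40:36:56.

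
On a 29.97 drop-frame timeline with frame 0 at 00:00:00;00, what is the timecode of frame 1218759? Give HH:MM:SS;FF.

Ten DF minutes hold 17982 frames, so frame 1218759 lies in block 67 (frames 1204794–1222775) with 13965 frames into that block.
The block's first minute is 1800 frames and the rest 1798 each; 13965 frames reaches minute 7, so 67 × 18 + 7 × 2 = 1220 labels have been skipped so far.
Adding those back, label number 1218759 + 1220 = 1219979 at 30 labels/s is 40665 s + 29 f = 11 h 17 min 45 s frame 29, i.e. 11:17:45;29.

11:17:45;29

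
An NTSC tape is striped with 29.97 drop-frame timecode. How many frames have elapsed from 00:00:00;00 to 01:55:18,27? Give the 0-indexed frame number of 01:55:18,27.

207359

As if non-drop at 30 labels/s: (1 × 3600 + 55 × 60 + 18) × 30 + 27 = 207567.
Minute boundaries passed: 115; those not divisible by 10: 115 − 11 = 104; dropped labels = 2 × 104 = 208.
Actual frame index = 207567 − 208 = 207359.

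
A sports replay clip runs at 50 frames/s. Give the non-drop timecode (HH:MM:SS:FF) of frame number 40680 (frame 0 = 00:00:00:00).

40680 ÷ 50 = 813 full seconds, remainder 30 frames.
813 s = 0 h 13 min 33 s.
Timecode: 00:13:33:30.

00:13:33:30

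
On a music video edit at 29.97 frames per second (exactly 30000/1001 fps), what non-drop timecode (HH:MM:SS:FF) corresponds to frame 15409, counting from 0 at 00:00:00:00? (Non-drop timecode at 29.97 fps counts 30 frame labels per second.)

00:08:33:19

15409 ÷ 30 = 513 full seconds, remainder 19 frames.
513 s = 0 h 8 min 33 s.
Timecode: 00:08:33:19.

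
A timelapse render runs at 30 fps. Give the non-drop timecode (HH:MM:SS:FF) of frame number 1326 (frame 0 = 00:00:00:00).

1326 ÷ 30 = 44 full seconds, remainder 6 frames.
44 s = 0 h 0 min 44 s.
Timecode: 00:00:44:06.

00:00:44:06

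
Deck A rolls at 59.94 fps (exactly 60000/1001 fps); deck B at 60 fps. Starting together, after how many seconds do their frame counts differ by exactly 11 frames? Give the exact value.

The gap grows by |60 − 60000/1001| = 60/1001 frames per second.
Time for a 11-frame gap: 11 ÷ (60/1001) = 11011/60 s.

11011/60 seconds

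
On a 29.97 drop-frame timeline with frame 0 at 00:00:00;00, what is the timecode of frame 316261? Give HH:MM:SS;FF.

Ten DF minutes hold 17982 frames, so frame 316261 lies in block 17 (frames 305694–323675) with 10567 frames into that block.
The block's first minute is 1800 frames and the rest 1798 each; 10567 frames reaches minute 5, so 17 × 18 + 5 × 2 = 316 labels have been skipped so far.
Adding those back, label number 316261 + 316 = 316577 at 30 labels/s is 10552 s + 17 f = 2 h 55 min 52 s frame 17, i.e. 02:55:52;17.

02:55:52;17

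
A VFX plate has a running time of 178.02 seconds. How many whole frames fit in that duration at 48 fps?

Frames = 178.02 × 48 = 213624/25 ≈ 8544.9600.
Complete frames: 8544.

8544 frames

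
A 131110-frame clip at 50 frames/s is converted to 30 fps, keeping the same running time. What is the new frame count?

78666 frames

Target frames = source frames × (target rate / source rate) = 131110 × (30)/(50) = 131110 × 3/5 = 78666.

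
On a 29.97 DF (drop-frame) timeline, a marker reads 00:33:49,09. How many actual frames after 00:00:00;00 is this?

Complete 10-minute blocks: 3, each 17982 frames → 53946.
Remaining 3 whole minutes in the current block: 1800 + 2 × 1798 = 5396 frames.
Within the current minute: 49 × 30 + 9 − 2 = 1477 (labels ;00/;01 skipped at this minute). Total = 53946 + 5396 + 1477 = 60819.

60819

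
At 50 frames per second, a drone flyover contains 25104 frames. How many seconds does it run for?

Running time = 25104 / (50) = 502.08 s.

502.08 seconds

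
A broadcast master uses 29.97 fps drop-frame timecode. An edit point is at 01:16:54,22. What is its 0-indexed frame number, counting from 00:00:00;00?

138304

As if non-drop at 30 labels/s: (1 × 3600 + 16 × 60 + 54) × 30 + 22 = 138442.
Minute boundaries passed: 76; those not divisible by 10: 76 − 7 = 69; dropped labels = 2 × 69 = 138.
Actual frame index = 138442 − 138 = 138304.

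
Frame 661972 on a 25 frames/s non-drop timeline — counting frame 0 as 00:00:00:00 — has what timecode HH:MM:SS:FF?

661972 ÷ 25 = 26478 full seconds, remainder 22 frames.
26478 s = 7 h 21 min 18 s.
Timecode: 07:21:18:22.

07:21:18:22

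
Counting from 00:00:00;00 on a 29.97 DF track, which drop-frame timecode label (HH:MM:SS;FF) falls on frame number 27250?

Ten DF minutes hold 17982 frames, so frame 27250 lies in block 1 (frames 17982–35963) with 9268 frames into that block.
The block's first minute is 1800 frames and the rest 1798 each; 9268 frames reaches minute 5, so 1 × 18 + 5 × 2 = 28 labels have been skipped so far.
Adding those back, label number 27250 + 28 = 27278 at 30 labels/s is 909 s + 8 f = 0 h 15 min 9 s frame 8, i.e. 00:15:09;08.

00:15:09;08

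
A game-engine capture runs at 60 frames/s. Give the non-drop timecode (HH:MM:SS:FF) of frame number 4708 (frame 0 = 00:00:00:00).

4708 ÷ 60 = 78 full seconds, remainder 28 frames.
78 s = 0 h 1 min 18 s.
Timecode: 00:01:18:28.

00:01:18:28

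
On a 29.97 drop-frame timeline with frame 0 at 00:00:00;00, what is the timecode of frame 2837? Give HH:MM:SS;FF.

00:01:34;19

Ten DF minutes hold 17982 frames, so frame 2837 lies in block 0 (frames 0–17981) with 2837 frames into that block.
The block's first minute is 1800 frames and the rest 1798 each; 2837 frames reaches minute 1, so 0 × 18 + 1 × 2 = 2 labels have been skipped so far.
Adding those back, label number 2837 + 2 = 2839 at 30 labels/s is 94 s + 19 f = 0 h 1 min 34 s frame 19, i.e. 00:01:34;19.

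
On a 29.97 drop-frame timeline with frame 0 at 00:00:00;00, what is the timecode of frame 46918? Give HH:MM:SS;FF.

00:26:05;16

Ten DF minutes hold 17982 frames, so frame 46918 lies in block 2 (frames 35964–53945) with 10954 frames into that block.
The block's first minute is 1800 frames and the rest 1798 each; 10954 frames reaches minute 6, so 2 × 18 + 6 × 2 = 48 labels have been skipped so far.
Adding those back, label number 46918 + 48 = 46966 at 30 labels/s is 1565 s + 16 f = 0 h 26 min 5 s frame 16, i.e. 00:26:05;16.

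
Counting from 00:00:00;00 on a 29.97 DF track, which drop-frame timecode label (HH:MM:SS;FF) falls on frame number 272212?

Ten DF minutes hold 17982 frames, so frame 272212 lies in block 15 (frames 269730–287711) with 2482 frames into that block.
The block's first minute is 1800 frames and the rest 1798 each; 2482 frames reaches minute 1, so 15 × 18 + 1 × 2 = 272 labels have been skipped so far.
Adding those back, label number 272212 + 272 = 272484 at 30 labels/s is 9082 s + 24 f = 2 h 31 min 22 s frame 24, i.e. 02:31:22;24.

02:31:22;24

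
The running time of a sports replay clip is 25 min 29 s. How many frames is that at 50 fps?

76450 frames

25 min 29 s = 1529 s.
Frames = 1529 × 50 = 76450.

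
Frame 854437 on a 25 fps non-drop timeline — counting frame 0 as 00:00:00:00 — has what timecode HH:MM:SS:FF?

854437 ÷ 25 = 34177 full seconds, remainder 12 frames.
34177 s = 9 h 29 min 37 s.
Timecode: 09:29:37:12.

09:29:37:12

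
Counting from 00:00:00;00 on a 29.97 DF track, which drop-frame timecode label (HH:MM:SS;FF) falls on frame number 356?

Ten DF minutes hold 17982 frames, so frame 356 lies in block 0 (frames 0–17981) with 356 frames into that block.
The block's first minute is 1800 frames and the rest 1798 each; 356 frames reaches minute 0, so 0 × 18 + 0 × 2 = 0 labels have been skipped so far.
Adding those back, label number 356 + 0 = 356 at 30 labels/s is 11 s + 26 f = 0 h 0 min 11 s frame 26, i.e. 00:00:11;26.

00:00:11;26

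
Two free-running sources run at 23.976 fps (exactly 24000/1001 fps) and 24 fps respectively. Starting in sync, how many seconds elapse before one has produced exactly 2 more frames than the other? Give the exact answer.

1001/12 seconds

The gap grows by |24 − 24000/1001| = 24/1001 frames per second.
Time for a 2-frame gap: 2 ÷ (24/1001) = 1001/12 s.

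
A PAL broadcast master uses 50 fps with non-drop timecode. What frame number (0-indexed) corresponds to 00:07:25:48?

Total seconds to the label: (0 × 3600 + 7 × 60 + 25) = 445.
Frame index = 445 × 50 + 48 = 22298.

22298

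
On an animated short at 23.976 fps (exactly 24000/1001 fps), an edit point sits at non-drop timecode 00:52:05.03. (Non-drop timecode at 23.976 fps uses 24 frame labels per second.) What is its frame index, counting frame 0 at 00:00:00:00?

75003

Total seconds to the label: (0 × 3600 + 52 × 60 + 5) = 3125.
Frame index = 3125 × 24 + 3 = 75003.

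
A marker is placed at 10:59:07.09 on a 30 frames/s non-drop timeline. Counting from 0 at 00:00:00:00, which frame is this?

frame 1186419

Total seconds to the label: (10 × 3600 + 59 × 60 + 7) = 39547.
Frame index = 39547 × 30 + 9 = 1186419.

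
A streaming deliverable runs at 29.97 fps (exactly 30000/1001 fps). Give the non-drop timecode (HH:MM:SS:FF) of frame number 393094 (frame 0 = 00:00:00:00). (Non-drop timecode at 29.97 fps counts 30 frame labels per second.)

03:38:23:04

393094 ÷ 30 = 13103 full seconds, remainder 4 frames.
13103 s = 3 h 38 min 23 s.
Timecode: 03:38:23:04.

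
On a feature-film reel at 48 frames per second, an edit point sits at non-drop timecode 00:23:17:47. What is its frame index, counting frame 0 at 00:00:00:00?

67103

Total seconds to the label: (0 × 3600 + 23 × 60 + 17) = 1397.
Frame index = 1397 × 48 + 47 = 67103.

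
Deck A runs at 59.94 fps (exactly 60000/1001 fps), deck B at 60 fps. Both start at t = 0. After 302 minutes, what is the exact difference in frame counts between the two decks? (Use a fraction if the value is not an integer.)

302 min = 18120 s.
A emits 60000/1001 × 18120 = 1087200000/1001 frames; B emits 60 × 18120 = 1087200.
Difference = 1087200/1001 frames (≈ 1086.1139); B is ahead of A.

1087200/1001 frames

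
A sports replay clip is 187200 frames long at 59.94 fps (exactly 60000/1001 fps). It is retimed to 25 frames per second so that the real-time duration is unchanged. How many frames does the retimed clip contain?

78078 frames

Target frames = source frames × (target rate / source rate) = 187200 × (25)/(60000/1001) = 187200 × 1001/2400 = 78078.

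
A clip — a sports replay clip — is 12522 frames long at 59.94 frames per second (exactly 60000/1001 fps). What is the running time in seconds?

Running time = 12522 / (60000/1001) = 208.9087 s.

208.9087 seconds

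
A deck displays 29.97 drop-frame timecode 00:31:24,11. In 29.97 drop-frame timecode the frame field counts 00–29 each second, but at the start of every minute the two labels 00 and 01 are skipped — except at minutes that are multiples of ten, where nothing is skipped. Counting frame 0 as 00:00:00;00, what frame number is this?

56475

Complete 10-minute blocks: 3, each 17982 frames → 53946.
Remaining 1 whole minute in the current block: 1800 + 0 × 1798 = 1800 frames.
Within the current minute: 24 × 30 + 11 − 2 = 729 (labels ;00/;01 skipped at this minute). Total = 53946 + 1800 + 729 = 56475.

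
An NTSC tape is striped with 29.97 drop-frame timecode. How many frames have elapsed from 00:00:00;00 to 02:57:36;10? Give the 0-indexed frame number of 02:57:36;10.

As if non-drop at 30 labels/s: (2 × 3600 + 57 × 60 + 36) × 30 + 10 = 319690.
Minute boundaries passed: 177; those not divisible by 10: 177 − 17 = 160; dropped labels = 2 × 160 = 320.
Actual frame index = 319690 − 320 = 319370.

319370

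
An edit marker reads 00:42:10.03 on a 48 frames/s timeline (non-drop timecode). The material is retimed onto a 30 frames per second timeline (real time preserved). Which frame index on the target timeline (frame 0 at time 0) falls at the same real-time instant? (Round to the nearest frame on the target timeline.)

frame 75902

Source frame index: (0×3600 + 42×60 + 10) × 48 + 3 = 121443.
Real time: 121443 / (48) = 40481/16 s.
Target frame: (40481/16) × (30) = 607215/8 ≈ 75901.875 → 75902.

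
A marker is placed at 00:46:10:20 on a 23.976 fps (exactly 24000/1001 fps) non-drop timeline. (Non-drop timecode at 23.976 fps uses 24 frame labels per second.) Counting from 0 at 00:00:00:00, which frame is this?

Total seconds to the label: (0 × 3600 + 46 × 60 + 10) = 2770.
Frame index = 2770 × 24 + 20 = 66500.

frame 66500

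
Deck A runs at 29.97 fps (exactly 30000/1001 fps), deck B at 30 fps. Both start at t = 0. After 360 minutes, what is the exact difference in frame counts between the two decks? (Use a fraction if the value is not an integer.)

360 min = 21600 s.
A emits 30000/1001 × 21600 = 648000000/1001 frames; B emits 30 × 21600 = 648000.
Difference = 648000/1001 frames (≈ 647.3526); B is ahead of A.

648000/1001 frames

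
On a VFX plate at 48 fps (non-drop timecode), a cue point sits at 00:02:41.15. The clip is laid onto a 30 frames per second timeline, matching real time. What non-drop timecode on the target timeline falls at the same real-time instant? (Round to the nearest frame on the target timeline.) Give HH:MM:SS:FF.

Source frame index: (0×3600 + 2×60 + 41) × 48 + 15 = 7743.
Real time: 7743 / (48) = 2581/16 s.
Target frame: (2581/16) × (30) = 38715/8 ≈ 4839.375 → 4839.
At 30 labels/s: frame 4839 → 00:02:41:09.

00:02:41:09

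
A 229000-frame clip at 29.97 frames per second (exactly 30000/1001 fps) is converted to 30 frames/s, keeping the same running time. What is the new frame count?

229229 frames

Target frames = source frames × (target rate / source rate) = 229000 × (30)/(30000/1001) = 229000 × 1001/1000 = 229229.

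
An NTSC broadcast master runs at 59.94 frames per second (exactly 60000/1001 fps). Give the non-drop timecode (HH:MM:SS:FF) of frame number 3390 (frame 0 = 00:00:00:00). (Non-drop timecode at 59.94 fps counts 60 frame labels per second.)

3390 ÷ 60 = 56 full seconds, remainder 30 frames.
56 s = 0 h 0 min 56 s.
Timecode: 00:00:56:30.

00:00:56:30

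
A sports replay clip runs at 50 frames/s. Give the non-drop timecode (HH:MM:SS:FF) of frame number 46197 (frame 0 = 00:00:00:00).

00:15:23:47

46197 ÷ 50 = 923 full seconds, remainder 47 frames.
923 s = 0 h 15 min 23 s.
Timecode: 00:15:23:47.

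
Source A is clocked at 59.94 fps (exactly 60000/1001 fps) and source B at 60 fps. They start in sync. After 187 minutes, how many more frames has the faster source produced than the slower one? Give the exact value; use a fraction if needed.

61200/91 frames

187 min = 11220 s.
A emits 60000/1001 × 11220 = 61200000/91 frames; B emits 60 × 11220 = 673200.
Difference = 61200/91 frames (≈ 672.5275); B is ahead of A.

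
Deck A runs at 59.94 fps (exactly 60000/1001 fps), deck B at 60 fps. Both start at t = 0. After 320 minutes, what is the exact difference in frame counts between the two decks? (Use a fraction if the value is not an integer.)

320 min = 19200 s.
A emits 60000/1001 × 19200 = 1152000000/1001 frames; B emits 60 × 19200 = 1152000.
Difference = 1152000/1001 frames (≈ 1150.8492); B is ahead of A.

1152000/1001 frames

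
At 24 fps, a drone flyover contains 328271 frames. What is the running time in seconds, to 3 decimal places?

Running time = 328271 × 1/24 = 328271/24 s ≈ 13677.958 s.

13677.958 seconds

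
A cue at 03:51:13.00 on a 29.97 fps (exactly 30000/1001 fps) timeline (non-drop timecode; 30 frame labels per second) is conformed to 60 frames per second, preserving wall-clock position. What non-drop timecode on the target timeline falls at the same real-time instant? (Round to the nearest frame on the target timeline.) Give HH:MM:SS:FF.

03:51:26:52

Source frame index: (3×3600 + 51×60 + 13) × 30 + 0 = 416190.
Real time: 416190 / (30000/1001) = 13886873/1000 s.
Target frame: (13886873/1000) × (60) = 41660619/50 ≈ 833212.380 → 833212.
At 60 labels/s: frame 833212 → 03:51:26:52.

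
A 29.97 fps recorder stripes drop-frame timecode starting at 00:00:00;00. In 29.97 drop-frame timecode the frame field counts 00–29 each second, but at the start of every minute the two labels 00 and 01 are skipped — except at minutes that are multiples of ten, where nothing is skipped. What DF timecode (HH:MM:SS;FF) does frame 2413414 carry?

Ten DF minutes hold 17982 frames, so frame 2413414 lies in block 134 (frames 2409588–2427569) with 3826 frames into that block.
The block's first minute is 1800 frames and the rest 1798 each; 3826 frames reaches minute 2, so 134 × 18 + 2 × 2 = 2416 labels have been skipped so far.
Adding those back, label number 2413414 + 2416 = 2415830 at 30 labels/s is 80527 s + 20 f = 22 h 22 min 7 s frame 20, i.e. 22:22:07;20.

22:22:07;20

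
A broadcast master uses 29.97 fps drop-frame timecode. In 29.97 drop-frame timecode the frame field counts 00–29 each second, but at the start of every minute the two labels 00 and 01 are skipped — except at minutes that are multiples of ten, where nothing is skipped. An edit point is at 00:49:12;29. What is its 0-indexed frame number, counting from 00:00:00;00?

As if non-drop at 30 labels/s: (0 × 3600 + 49 × 60 + 12) × 30 + 29 = 88589.
Minute boundaries passed: 49; those not divisible by 10: 49 − 4 = 45; dropped labels = 2 × 45 = 90.
Actual frame index = 88589 − 90 = 88499.

88499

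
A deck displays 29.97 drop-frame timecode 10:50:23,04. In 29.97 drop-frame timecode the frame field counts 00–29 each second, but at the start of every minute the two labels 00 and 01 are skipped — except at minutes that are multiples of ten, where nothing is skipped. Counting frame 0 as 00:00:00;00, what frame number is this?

As if non-drop at 30 labels/s: (10 × 3600 + 50 × 60 + 23) × 30 + 4 = 1170694.
Minute boundaries passed: 650; those not divisible by 10: 650 − 65 = 585; dropped labels = 2 × 585 = 1170.
Actual frame index = 1170694 − 1170 = 1169524.

1169524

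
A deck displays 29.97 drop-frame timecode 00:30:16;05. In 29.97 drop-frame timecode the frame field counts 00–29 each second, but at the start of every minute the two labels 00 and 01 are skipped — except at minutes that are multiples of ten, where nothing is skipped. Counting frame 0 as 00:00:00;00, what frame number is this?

Complete 10-minute blocks: 3, each 17982 frames → 53946.
Remaining 0 whole minutes in the current block: 0 frames.
Within the current minute: 16 × 30 + 5 = 485. Total = 53946 + 0 + 485 = 54431.

54431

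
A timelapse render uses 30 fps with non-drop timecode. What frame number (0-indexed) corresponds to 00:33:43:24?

Total seconds to the label: (0 × 3600 + 33 × 60 + 43) = 2023.
Frame index = 2023 × 30 + 24 = 60714.

frame 60714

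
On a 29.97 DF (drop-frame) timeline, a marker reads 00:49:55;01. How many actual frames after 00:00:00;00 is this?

89761

As if non-drop at 30 labels/s: (0 × 3600 + 49 × 60 + 55) × 30 + 1 = 89851.
Minute boundaries passed: 49; those not divisible by 10: 49 − 4 = 45; dropped labels = 2 × 45 = 90.
Actual frame index = 89851 − 90 = 89761.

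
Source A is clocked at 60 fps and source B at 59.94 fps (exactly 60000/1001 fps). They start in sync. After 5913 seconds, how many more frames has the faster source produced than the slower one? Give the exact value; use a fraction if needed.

A emits 60 × 5913 = 354780 frames; B emits 60000/1001 × 5913 = 354780000/1001.
Difference = 354780/1001 frames (≈ 354.4256); B is behind A.

354780/1001 frames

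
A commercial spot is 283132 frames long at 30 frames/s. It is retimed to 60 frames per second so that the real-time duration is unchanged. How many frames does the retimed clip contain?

Frames at target rate = 283132 × (60) / (30) = 566264.

566264 frames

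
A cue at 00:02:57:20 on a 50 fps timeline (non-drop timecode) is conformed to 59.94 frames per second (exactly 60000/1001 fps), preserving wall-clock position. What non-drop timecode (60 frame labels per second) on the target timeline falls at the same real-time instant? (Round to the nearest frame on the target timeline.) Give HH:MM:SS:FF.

Source frame index: (0×3600 + 2×60 + 57) × 50 + 20 = 8870.
Real time: 8870 / (50) = 887/5 s.
Target frame: (887/5) × (60000/1001) = 10644000/1001 ≈ 10633.367 → 10633.
At 60 labels/s: frame 10633 → 00:02:57:13.

00:02:57:13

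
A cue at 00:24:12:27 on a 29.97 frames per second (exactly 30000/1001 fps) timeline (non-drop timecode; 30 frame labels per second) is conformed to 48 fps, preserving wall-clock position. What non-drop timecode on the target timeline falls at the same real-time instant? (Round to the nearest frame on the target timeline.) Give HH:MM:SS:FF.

Source frame index: (0×3600 + 24×60 + 12) × 30 + 27 = 43587.
Real time: 43587 / (30000/1001) = 14543529/10000 s.
Target frame: (14543529/10000) × (48) = 43630587/625 ≈ 69808.939 → 69809.
At 48 labels/s: frame 69809 → 00:24:14:17.

00:24:14:17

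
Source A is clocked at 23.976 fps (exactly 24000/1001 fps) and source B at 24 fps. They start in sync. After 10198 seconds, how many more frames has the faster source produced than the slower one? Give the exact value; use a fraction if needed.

A emits 24000/1001 × 10198 = 244752000/1001 frames; B emits 24 × 10198 = 244752.
Difference = 244752/1001 frames (≈ 244.5075); B is ahead of A.

244752/1001 frames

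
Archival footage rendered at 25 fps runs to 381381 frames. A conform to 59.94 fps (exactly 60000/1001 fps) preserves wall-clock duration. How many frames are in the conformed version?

914400 frames

Target frames = source frames × (target rate / source rate) = 381381 × (60000/1001)/(25) = 381381 × 2400/1001 = 914400.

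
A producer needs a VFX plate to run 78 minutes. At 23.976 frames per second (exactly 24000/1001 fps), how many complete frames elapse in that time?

112207 frames

78 min = 4680 s.
Frames = 4680 × 24000/1001 = 8640000/77 ≈ 112207.7922.
Complete frames: 112207.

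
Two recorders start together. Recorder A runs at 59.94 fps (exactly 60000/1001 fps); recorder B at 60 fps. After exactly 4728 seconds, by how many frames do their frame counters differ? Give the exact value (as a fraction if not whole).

283680/1001 frames

A emits 60000/1001 × 4728 = 283680000/1001 frames; B emits 60 × 4728 = 283680.
Difference = 283680/1001 frames (≈ 283.3966); B is ahead of A.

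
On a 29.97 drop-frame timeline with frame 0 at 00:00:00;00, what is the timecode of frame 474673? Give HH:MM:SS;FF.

Each 10-minute DF block holds 10 × 60 × 30 − 9 × 2 = 17982 frames. 474673 ÷ 17982 → 26 full blocks, remainder 7141.
Within the partial block the first minute is 1800 frames and each further minute 1798, so 3 further minute boundaries passed. Total skipped labels = 18 × 26 + 2 × 3 = 474.
Non-drop label index = 474673 + 474 = 475147; at 30 labels/s that is 04:23:58:07, i.e. DF 04:23:58;07.

04:23:58;07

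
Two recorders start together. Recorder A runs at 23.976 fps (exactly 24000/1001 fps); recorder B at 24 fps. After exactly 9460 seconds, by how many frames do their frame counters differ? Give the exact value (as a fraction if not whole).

20640/91 frames

A emits 24000/1001 × 9460 = 20640000/91 frames; B emits 24 × 9460 = 227040.
Difference = 20640/91 frames (≈ 226.8132); B is ahead of A.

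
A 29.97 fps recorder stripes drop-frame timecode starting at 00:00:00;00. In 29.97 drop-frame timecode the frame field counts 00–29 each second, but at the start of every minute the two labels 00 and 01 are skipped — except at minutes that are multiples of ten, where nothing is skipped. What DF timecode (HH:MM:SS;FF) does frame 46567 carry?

Each 10-minute DF block holds 10 × 60 × 30 − 9 × 2 = 17982 frames. 46567 ÷ 17982 → 2 full blocks, remainder 10603.
Within the partial block the first minute is 1800 frames and each further minute 1798, so 5 further minute boundaries passed. Total skipped labels = 18 × 2 + 2 × 5 = 46.
Non-drop label index = 46567 + 46 = 46613; at 30 labels/s that is 00:25:53:23, i.e. DF 00:25:53;23.

00:25:53;23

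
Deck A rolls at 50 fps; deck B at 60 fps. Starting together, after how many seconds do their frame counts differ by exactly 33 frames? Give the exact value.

3.3 seconds

The gap grows by |60 − 50| = 10 frames per second.
Time for a 33-frame gap: 33 ÷ (10) = 3.3 s.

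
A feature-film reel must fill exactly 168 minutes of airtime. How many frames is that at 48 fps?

483840 frames

168 min = 10080 s.
Frames = 10080 × 48 = 483840.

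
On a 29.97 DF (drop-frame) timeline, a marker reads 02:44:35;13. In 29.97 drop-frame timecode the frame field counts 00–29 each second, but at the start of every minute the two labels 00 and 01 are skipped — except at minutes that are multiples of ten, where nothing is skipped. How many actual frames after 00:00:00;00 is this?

Complete 10-minute blocks: 16, each 17982 frames → 287712.
Remaining 4 whole minutes in the current block: 1800 + 3 × 1798 = 7194 frames.
Within the current minute: 35 × 30 + 13 − 2 = 1061 (labels ;00/;01 skipped at this minute). Total = 287712 + 7194 + 1061 = 295967.

295967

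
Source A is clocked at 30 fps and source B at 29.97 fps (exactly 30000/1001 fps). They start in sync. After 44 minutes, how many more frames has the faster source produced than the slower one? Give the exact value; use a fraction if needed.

7200/91 frames

44 min = 2640 s.
A emits 30 × 2640 = 79200 frames; B emits 30000/1001 × 2640 = 7200000/91.
Difference = 7200/91 frames (≈ 79.1209); B is behind A.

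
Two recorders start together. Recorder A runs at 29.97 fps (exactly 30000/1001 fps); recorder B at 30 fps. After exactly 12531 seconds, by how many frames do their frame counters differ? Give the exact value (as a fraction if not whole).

A emits 30000/1001 × 12531 = 375930000/1001 frames; B emits 30 × 12531 = 375930.
Difference = 375930/1001 frames (≈ 375.5544); B is ahead of A.

375930/1001 frames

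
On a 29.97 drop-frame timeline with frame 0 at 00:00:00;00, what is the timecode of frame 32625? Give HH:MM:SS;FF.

00:18:08;19

Each 10-minute DF block holds 10 × 60 × 30 − 9 × 2 = 17982 frames. 32625 ÷ 17982 → 1 full block, remainder 14643.
Within the partial block the first minute is 1800 frames and each further minute 1798, so 8 further minute boundaries passed. Total skipped labels = 18 × 1 + 2 × 8 = 34.
Non-drop label index = 32625 + 34 = 32659; at 30 labels/s that is 00:18:08:19, i.e. DF 00:18:08;19.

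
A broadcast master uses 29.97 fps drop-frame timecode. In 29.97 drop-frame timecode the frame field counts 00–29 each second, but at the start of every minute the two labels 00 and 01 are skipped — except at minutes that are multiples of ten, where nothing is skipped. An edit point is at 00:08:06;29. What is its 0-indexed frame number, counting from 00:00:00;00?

Complete 10-minute blocks: 0, each 17982 frames → 0.
Remaining 8 whole minutes in the current block: 1800 + 7 × 1798 = 14386 frames.
Within the current minute: 6 × 30 + 29 − 2 = 207 (labels ;00/;01 skipped at this minute). Total = 0 + 14386 + 207 = 14593.

14593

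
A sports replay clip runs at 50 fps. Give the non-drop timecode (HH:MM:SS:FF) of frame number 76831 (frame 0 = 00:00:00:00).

76831 ÷ 50 = 1536 full seconds, remainder 31 frames.
1536 s = 0 h 25 min 36 s.
Timecode: 00:25:36:31.

00:25:36:31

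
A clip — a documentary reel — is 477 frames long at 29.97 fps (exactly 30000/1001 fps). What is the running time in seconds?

15.9159 seconds

Running time = 477 / (30000/1001) = 15.9159 s.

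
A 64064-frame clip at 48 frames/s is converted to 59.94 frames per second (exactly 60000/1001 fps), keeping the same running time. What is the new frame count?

Target frames = source frames × (target rate / source rate) = 64064 × (60000/1001)/(48) = 64064 × 1250/1001 = 80000.

80000 frames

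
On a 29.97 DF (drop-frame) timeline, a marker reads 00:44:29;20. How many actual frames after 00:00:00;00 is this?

Complete 10-minute blocks: 4, each 17982 frames → 71928.
Remaining 4 whole minutes in the current block: 1800 + 3 × 1798 = 7194 frames.
Within the current minute: 29 × 30 + 20 − 2 = 888 (labels ;00/;01 skipped at this minute). Total = 71928 + 7194 + 888 = 80010.

80010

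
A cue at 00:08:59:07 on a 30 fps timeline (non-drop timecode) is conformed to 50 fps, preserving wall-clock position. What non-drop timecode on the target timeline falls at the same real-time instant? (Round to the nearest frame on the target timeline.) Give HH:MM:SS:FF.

00:08:59:12

Source frame index: (0×3600 + 8×60 + 59) × 30 + 7 = 16177.
Real time: 16177 / (30) = 16177/30 s.
Target frame: (16177/30) × (50) = 80885/3 ≈ 26961.667 → 26962.
At 50 labels/s: frame 26962 → 00:08:59:12.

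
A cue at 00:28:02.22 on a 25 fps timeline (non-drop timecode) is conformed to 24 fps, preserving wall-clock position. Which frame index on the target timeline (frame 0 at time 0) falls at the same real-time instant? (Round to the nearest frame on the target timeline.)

Source frame index: (0×3600 + 28×60 + 2) × 25 + 22 = 42072.
Real time: 42072 / (25) = 42072/25 s.
Target frame: (42072/25) × (24) = 1009728/25 ≈ 40389.120 → 40389.

frame 40389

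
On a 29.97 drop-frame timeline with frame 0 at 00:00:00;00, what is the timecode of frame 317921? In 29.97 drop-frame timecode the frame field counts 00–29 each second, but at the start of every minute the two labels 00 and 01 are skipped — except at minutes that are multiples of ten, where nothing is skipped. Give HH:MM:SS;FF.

Each 10-minute DF block holds 10 × 60 × 30 − 9 × 2 = 17982 frames. 317921 ÷ 17982 → 17 full blocks, remainder 12227.
Within the partial block the first minute is 1800 frames and each further minute 1798, so 6 further minute boundaries passed. Total skipped labels = 18 × 17 + 2 × 6 = 318.
Non-drop label index = 317921 + 318 = 318239; at 30 labels/s that is 02:56:47:29, i.e. DF 02:56:47;29.

02:56:47;29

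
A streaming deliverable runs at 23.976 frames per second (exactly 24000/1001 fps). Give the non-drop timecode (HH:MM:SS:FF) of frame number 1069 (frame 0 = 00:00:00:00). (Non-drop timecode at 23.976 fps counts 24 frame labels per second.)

1069 ÷ 24 = 44 full seconds, remainder 13 frames.
44 s = 0 h 0 min 44 s.
Timecode: 00:00:44:13.

00:00:44:13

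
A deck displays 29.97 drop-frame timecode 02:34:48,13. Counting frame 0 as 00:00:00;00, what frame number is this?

278375

As if non-drop at 30 labels/s: (2 × 3600 + 34 × 60 + 48) × 30 + 13 = 278653.
Minute boundaries passed: 154; those not divisible by 10: 154 − 15 = 139; dropped labels = 2 × 139 = 278.
Actual frame index = 278653 − 278 = 278375.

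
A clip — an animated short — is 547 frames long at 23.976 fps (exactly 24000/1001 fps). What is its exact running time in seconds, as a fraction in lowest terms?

Running time = 547 ÷ (24000/1001) = 547 × 1001/24000 = 547547/24000 s.

547547/24000 seconds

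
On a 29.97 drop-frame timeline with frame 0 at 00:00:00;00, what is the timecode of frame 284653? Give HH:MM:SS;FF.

Each 10-minute DF block holds 10 × 60 × 30 − 9 × 2 = 17982 frames. 284653 ÷ 17982 → 15 full blocks, remainder 14923.
Within the partial block the first minute is 1800 frames and each further minute 1798, so 8 further minute boundaries passed. Total skipped labels = 18 × 15 + 2 × 8 = 286.
Non-drop label index = 284653 + 286 = 284939; at 30 labels/s that is 02:38:17:29, i.e. DF 02:38:17;29.

02:38:17;29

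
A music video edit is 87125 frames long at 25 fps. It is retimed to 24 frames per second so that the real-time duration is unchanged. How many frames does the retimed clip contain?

83640 frames

Target frames = source frames × (target rate / source rate) = 87125 × (24)/(25) = 87125 × 24/25 = 83640.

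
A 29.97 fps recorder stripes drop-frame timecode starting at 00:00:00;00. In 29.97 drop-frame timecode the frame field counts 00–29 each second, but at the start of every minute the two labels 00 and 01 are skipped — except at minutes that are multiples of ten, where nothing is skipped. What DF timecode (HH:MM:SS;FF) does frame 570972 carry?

Ten DF minutes hold 17982 frames, so frame 570972 lies in block 31 (frames 557442–575423) with 13530 frames into that block.
The block's first minute is 1800 frames and the rest 1798 each; 13530 frames reaches minute 7, so 31 × 18 + 7 × 2 = 572 labels have been skipped so far.
Adding those back, label number 570972 + 572 = 571544 at 30 labels/s is 19051 s + 14 f = 5 h 17 min 31 s frame 14, i.e. 05:17:31;14.

05:17:31;14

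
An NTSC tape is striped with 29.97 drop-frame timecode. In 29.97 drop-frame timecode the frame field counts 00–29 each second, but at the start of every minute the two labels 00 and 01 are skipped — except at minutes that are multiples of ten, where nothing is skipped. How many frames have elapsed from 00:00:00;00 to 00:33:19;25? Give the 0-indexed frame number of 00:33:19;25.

Complete 10-minute blocks: 3, each 17982 frames → 53946.
Remaining 3 whole minutes in the current block: 1800 + 2 × 1798 = 5396 frames.
Within the current minute: 19 × 30 + 25 − 2 = 593 (labels ;00/;01 skipped at this minute). Total = 53946 + 5396 + 593 = 59935.

59935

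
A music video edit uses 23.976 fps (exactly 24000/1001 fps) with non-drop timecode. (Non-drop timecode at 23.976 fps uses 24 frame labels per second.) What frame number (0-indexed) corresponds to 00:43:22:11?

Total seconds to the label: (0 × 3600 + 43 × 60 + 22) = 2602.
Frame index = 2602 × 24 + 11 = 62459.

62459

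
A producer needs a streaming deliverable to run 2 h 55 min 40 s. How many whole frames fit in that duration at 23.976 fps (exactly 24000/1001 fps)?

252707 frames

2 h 55 min 40 s = 10540 s.
Frames = 10540 × 24000/1001 = 252960000/1001 ≈ 252707.2927.
Complete frames: 252707.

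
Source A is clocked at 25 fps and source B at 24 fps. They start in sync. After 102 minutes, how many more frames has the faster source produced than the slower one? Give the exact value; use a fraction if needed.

6120 frames

102 min = 6120 s.
A emits 25 × 6120 = 153000 frames; B emits 24 × 6120 = 146880.
Difference = 6120 frames; B is behind A.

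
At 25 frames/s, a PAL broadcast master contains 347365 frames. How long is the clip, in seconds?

Running time = 347365 / (25) = 13894.6 s.

13894.6 seconds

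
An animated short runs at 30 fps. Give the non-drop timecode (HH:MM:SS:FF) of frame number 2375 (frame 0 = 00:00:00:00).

2375 ÷ 30 = 79 full seconds, remainder 5 frames.
79 s = 0 h 1 min 19 s.
Timecode: 00:01:19:05.

00:01:19:05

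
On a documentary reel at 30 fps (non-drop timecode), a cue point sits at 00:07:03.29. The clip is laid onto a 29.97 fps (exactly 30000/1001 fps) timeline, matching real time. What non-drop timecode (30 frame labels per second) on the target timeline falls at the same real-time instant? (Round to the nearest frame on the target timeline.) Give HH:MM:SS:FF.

00:07:03:16

Source frame index: (0×3600 + 7×60 + 3) × 30 + 29 = 12719.
Real time: 12719 / (30) = 12719/30 s.
Target frame: (12719/30) × (30000/1001) = 1817000/143 ≈ 12706.294 → 12706.
At 30 labels/s: frame 12706 → 00:07:03:16.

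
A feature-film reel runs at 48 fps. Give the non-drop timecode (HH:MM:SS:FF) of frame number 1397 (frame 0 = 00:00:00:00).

00:00:29:05

1397 ÷ 48 = 29 full seconds, remainder 5 frames.
29 s = 0 h 0 min 29 s.
Timecode: 00:00:29:05.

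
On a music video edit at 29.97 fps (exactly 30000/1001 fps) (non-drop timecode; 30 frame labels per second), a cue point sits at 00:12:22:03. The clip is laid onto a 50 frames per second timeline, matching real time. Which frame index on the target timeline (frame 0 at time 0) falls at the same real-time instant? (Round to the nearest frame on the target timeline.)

frame 37142

Source frame index: (0×3600 + 12×60 + 22) × 30 + 3 = 22263.
Real time: 22263 / (30000/1001) = 7428421/10000 s.
Target frame: (7428421/10000) × (50) = 7428421/200 ≈ 37142.105 → 37142.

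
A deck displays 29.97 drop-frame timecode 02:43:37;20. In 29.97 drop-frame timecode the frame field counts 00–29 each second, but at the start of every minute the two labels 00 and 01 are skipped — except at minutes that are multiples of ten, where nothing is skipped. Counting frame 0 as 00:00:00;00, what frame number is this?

Complete 10-minute blocks: 16, each 17982 frames → 287712.
Remaining 3 whole minutes in the current block: 1800 + 2 × 1798 = 5396 frames.
Within the current minute: 37 × 30 + 20 − 2 = 1128 (labels ;00/;01 skipped at this minute). Total = 287712 + 5396 + 1128 = 294236.

294236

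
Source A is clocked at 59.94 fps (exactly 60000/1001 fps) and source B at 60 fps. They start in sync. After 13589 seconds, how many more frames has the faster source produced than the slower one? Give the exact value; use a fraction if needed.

815340/1001 frames

A emits 60000/1001 × 13589 = 815340000/1001 frames; B emits 60 × 13589 = 815340.
Difference = 815340/1001 frames (≈ 814.5255); B is ahead of A.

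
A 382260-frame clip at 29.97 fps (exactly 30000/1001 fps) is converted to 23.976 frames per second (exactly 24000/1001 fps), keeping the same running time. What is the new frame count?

305808 frames

Target frames = source frames × (target rate / source rate) = 382260 × (24000/1001)/(30000/1001) = 382260 × 4/5 = 305808.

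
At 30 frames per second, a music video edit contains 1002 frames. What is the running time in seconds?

33.4 seconds

Running time = 1002 / (30) = 33.4 s.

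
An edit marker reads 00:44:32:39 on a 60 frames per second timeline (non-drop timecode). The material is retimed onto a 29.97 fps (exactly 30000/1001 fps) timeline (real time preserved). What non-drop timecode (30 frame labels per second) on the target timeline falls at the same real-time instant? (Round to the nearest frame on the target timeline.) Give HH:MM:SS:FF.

00:44:29:29

Source frame index: (0×3600 + 44×60 + 32) × 60 + 39 = 160359.
Real time: 160359 / (60) = 53453/20 s.
Target frame: (53453/20) × (30000/1001) = 80179500/1001 ≈ 80099.401 → 80099.
At 30 labels/s: frame 80099 → 00:44:29:29.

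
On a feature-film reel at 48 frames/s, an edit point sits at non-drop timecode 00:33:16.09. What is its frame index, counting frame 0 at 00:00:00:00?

Total seconds to the label: (0 × 3600 + 33 × 60 + 16) = 1996.
Frame index = 1996 × 48 + 9 = 95817.

frame 95817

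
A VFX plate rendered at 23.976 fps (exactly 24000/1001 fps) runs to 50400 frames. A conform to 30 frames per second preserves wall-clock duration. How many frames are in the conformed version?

63063 frames

Target frames = source frames × (target rate / source rate) = 50400 × (30)/(24000/1001) = 50400 × 1001/800 = 63063.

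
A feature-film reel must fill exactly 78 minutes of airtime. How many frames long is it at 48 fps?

224640 frames

78 min = 4680 s.
Frames = 4680 × 48 = 224640.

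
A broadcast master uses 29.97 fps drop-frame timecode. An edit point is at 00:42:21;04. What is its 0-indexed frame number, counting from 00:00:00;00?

76158

As if non-drop at 30 labels/s: (0 × 3600 + 42 × 60 + 21) × 30 + 4 = 76234.
Minute boundaries passed: 42; those not divisible by 10: 42 − 4 = 38; dropped labels = 2 × 38 = 76.
Actual frame index = 76234 − 76 = 76158.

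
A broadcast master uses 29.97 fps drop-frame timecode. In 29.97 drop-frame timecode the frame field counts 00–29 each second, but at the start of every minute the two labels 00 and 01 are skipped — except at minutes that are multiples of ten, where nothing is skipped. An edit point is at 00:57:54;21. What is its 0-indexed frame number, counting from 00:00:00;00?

Complete 10-minute blocks: 5, each 17982 frames → 89910.
Remaining 7 whole minutes in the current block: 1800 + 6 × 1798 = 12588 frames.
Within the current minute: 54 × 30 + 21 − 2 = 1639 (labels ;00/;01 skipped at this minute). Total = 89910 + 12588 + 1639 = 104137.

104137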